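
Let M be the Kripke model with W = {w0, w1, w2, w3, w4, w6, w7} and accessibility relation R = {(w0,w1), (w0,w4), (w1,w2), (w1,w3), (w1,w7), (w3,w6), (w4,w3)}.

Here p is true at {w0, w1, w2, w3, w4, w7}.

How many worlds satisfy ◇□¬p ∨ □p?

7

w0: ◇□¬p is F, □p is T. ✓
w1: ◇□¬p is T, □p is T. ✓
w2: ◇□¬p is F, □p is T. ✓
w3: ◇□¬p is T, □p is F. ✓
w4: ◇□¬p is T, □p is T. ✓
w6: ◇□¬p is F, □p is T. ✓
w7: ◇□¬p is F, □p is T. ✓
Satisfying worlds: {w0, w1, w2, w3, w4, w6, w7}.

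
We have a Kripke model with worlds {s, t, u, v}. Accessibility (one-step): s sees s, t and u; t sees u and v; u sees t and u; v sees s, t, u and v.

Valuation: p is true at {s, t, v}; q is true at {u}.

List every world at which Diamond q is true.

s: successors {s, t, u}; q there: s:F, t:F, u:T. ✓
t: successors {u, v}; q there: u:T, v:F. ✓
u: successors {t, u}; q there: t:F, u:T. ✓
v: successors {s, t, u, v}; q there: s:F, t:F, u:T, v:F. ✓

{s, t, u, v}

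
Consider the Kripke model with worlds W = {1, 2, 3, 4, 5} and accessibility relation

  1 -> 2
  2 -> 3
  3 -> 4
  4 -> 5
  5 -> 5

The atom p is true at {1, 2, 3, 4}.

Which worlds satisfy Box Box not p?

1: successors {2}; Box not p there: 2:F. ✗
2: successors {3}; Box not p there: 3:F. ✗
3: successors {4}; Box not p there: 4:T. ✓
4: successors {5}; Box not p there: 5:T. ✓
5: successors {5}; Box not p there: 5:T. ✓

{3, 4, 5}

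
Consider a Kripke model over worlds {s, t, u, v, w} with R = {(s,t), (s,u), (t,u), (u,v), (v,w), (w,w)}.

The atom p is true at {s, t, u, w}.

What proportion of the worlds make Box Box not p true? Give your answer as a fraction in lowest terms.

s: successors {t, u}; Box not p there: t:F, u:T. ✗
t: successors {u}; Box not p there: u:T. ✓
u: successors {v}; Box not p there: v:F. ✗
v: successors {w}; Box not p there: w:F. ✗
w: successors {w}; Box not p there: w:F. ✗
That's 1 of 5 worlds, so 1/5.

1/5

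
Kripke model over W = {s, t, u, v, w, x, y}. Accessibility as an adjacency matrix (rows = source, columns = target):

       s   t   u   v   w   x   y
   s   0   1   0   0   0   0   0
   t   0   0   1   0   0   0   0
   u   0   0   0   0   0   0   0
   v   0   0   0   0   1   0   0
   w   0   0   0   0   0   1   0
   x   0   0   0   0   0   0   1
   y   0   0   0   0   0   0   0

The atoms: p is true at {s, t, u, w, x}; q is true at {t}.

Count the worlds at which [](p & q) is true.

3

s: successors {t}; p & q there: t:T. ✓
t: successors {u}; p & q there: u:F. ✗
u: no successors, so [](p & q) holds vacuously. ✓
v: successors {w}; p & q there: w:F. ✗
w: successors {x}; p & q there: x:F. ✗
x: successors {y}; p & q there: y:F. ✗
y: no successors, so [](p & q) holds vacuously. ✓
Satisfying worlds: {s, u, y}.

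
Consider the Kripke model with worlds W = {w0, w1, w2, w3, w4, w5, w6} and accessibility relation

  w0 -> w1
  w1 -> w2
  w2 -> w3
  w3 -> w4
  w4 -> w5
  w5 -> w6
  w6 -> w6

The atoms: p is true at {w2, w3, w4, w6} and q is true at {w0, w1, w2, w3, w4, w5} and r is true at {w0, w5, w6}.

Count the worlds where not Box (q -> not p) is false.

w0: Box (q -> not p) is T. ✗
w1: Box (q -> not p) is F. ✓
w2: Box (q -> not p) is F. ✓
w3: Box (q -> not p) is F. ✓
w4: Box (q -> not p) is T. ✗
w5: Box (q -> not p) is T. ✗
w6: Box (q -> not p) is T. ✗
Satisfying worlds: {w1, w2, w3}.
So not Box (q -> not p) fails at the other 4 worlds.

4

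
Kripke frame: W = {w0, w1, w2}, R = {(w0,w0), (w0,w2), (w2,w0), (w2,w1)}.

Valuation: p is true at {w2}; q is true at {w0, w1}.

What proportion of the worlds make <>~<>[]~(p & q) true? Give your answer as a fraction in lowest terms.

w0: successors {w0, w2}; ~<>[]~(p & q) there: w0:F, w2:F. ✗
w1: no successors, so <>~<>[]~(p & q) fails. ✗
w2: successors {w0, w1}; ~<>[]~(p & q) there: w0:F, w1:T. ✓
That's 1 of 3 worlds, so 1/3.

1/3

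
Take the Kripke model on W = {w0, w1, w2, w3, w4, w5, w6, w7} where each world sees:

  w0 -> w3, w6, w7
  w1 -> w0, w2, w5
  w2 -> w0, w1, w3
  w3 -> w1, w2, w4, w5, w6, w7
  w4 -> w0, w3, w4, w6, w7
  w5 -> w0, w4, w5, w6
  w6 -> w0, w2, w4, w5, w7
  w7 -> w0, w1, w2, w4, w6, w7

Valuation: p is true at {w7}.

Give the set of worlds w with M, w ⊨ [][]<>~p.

w0: successors {w3, w6, w7}; []<>~p there: w3:T, w6:T, w7:T. ✓
w1: successors {w0, w2, w5}; []<>~p there: w0:T, w2:T, w5:T. ✓
w2: successors {w0, w1, w3}; []<>~p there: w0:T, w1:T, w3:T. ✓
w3: successors {w1, w2, w4, w5, w6, w7}; []<>~p there: w1:T, w2:T, w4:T, w5:T, w6:T, w7:T. ✓
w4: successors {w0, w3, w4, w6, w7}; []<>~p there: w0:T, w3:T, w4:T, w6:T, w7:T. ✓
w5: successors {w0, w4, w5, w6}; []<>~p there: w0:T, w4:T, w5:T, w6:T. ✓
w6: successors {w0, w2, w4, w5, w7}; []<>~p there: w0:T, w2:T, w4:T, w5:T, w7:T. ✓
w7: successors {w0, w1, w2, w4, w6, w7}; []<>~p there: w0:T, w1:T, w2:T, w4:T, w6:T, w7:T. ✓

{w0, w1, w2, w3, w4, w5, w6, w7}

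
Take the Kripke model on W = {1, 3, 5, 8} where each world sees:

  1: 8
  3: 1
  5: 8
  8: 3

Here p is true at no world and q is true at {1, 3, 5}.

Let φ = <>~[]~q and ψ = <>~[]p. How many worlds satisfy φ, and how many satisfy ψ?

3 and 4

For <>~[]~q:
1: successors {8}; ~[]~q there: 8:T. ✓
3: successors {1}; ~[]~q there: 1:F. ✗
5: successors {8}; ~[]~q there: 8:T. ✓
8: successors {3}; ~[]~q there: 3:T. ✓
— 3 worlds.
For <>~[]p:
1: successors {8}; ~[]p there: 8:T. ✓
3: successors {1}; ~[]p there: 1:T. ✓
5: successors {8}; ~[]p there: 8:T. ✓
8: successors {3}; ~[]p there: 3:T. ✓
— 4 worlds.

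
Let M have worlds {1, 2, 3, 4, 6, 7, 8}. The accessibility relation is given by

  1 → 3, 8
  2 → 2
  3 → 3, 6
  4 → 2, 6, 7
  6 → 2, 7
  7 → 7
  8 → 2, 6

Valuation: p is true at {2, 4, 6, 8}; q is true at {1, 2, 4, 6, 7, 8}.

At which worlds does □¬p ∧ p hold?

1: □¬p is F, p is F. ✗
2: □¬p is F, p is T. ✗
3: □¬p is F, p is F. ✗
4: □¬p is F, p is T. ✗
6: □¬p is F, p is T. ✗
7: □¬p is T, p is F. ✗
8: □¬p is F, p is T. ✗

∅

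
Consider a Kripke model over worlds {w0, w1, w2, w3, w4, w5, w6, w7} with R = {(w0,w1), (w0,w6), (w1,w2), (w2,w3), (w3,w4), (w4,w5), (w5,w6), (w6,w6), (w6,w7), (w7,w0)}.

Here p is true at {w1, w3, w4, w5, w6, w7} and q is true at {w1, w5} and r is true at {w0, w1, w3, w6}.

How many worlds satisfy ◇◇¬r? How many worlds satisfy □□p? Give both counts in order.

5 and 6

For ◇◇¬r:
w0: successors {w1, w6}; ◇¬r there: w1:T, w6:T. ✓
w1: successors {w2}; ◇¬r there: w2:F. ✗
w2: successors {w3}; ◇¬r there: w3:T. ✓
w3: successors {w4}; ◇¬r there: w4:T. ✓
w4: successors {w5}; ◇¬r there: w5:F. ✗
w5: successors {w6}; ◇¬r there: w6:T. ✓
w6: successors {w6, w7}; ◇¬r there: w6:T, w7:F. ✓
w7: successors {w0}; ◇¬r there: w0:F. ✗
— 5 worlds.
For □□p:
w0: successors {w1, w6}; □p there: w1:F, w6:T. ✗
w1: successors {w2}; □p there: w2:T. ✓
w2: successors {w3}; □p there: w3:T. ✓
w3: successors {w4}; □p there: w4:T. ✓
w4: successors {w5}; □p there: w5:T. ✓
w5: successors {w6}; □p there: w6:T. ✓
w6: successors {w6, w7}; □p there: w6:T, w7:F. ✗
w7: successors {w0}; □p there: w0:T. ✓
— 6 worlds.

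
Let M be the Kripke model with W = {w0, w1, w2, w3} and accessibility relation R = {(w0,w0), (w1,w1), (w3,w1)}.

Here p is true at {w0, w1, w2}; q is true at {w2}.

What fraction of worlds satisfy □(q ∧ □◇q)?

w0: successors {w0}; q ∧ □◇q there: w0:F. ✗
w1: successors {w1}; q ∧ □◇q there: w1:F. ✗
w2: no successors, so □(q ∧ □◇q) holds vacuously. ✓
w3: successors {w1}; q ∧ □◇q there: w1:F. ✗
That's 1 of 4 worlds, so 1/4.

1/4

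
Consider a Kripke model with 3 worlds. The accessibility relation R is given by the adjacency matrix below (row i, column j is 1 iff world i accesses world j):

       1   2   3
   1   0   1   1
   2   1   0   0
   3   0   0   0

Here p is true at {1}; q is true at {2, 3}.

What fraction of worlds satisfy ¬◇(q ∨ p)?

1/3

1: ◇(q ∨ p) is T. ✗
2: ◇(q ∨ p) is T. ✗
3: ◇(q ∨ p) is F. ✓
That's 1 of 3 worlds, so 1/3.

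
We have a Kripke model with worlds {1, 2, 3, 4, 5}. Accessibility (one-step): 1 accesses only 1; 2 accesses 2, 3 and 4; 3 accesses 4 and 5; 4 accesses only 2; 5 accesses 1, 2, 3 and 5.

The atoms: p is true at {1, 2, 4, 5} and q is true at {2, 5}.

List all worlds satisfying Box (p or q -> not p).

1: successors {1}; p or q -> not p there: 1:F. ✗
2: successors {2, 3, 4}; p or q -> not p there: 2:F, 3:T, 4:F. ✗
3: successors {4, 5}; p or q -> not p there: 4:F, 5:F. ✗
4: successors {2}; p or q -> not p there: 2:F. ✗
5: successors {1, 2, 3, 5}; p or q -> not p there: 1:F, 2:F, 3:T, 5:F. ✗

∅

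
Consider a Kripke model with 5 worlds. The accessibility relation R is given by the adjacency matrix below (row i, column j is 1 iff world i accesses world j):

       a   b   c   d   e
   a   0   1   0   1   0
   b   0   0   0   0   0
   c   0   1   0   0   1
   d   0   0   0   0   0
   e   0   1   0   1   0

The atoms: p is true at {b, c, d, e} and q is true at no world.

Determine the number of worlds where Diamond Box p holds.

a: successors {b, d}; Box p there: b:T, d:T. ✓
b: no successors, so Diamond Box p fails. ✗
c: successors {b, e}; Box p there: b:T, e:T. ✓
d: no successors, so Diamond Box p fails. ✗
e: successors {b, d}; Box p there: b:T, d:T. ✓
Satisfying worlds: {a, c, e}.

3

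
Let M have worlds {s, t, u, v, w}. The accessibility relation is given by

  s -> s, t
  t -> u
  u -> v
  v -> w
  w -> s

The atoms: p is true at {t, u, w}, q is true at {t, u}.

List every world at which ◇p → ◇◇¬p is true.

s: ◇p is T, ◇◇¬p is T. ✓
t: ◇p is T, ◇◇¬p is T. ✓
u: ◇p is F, ◇◇¬p is F. ✓
v: ◇p is T, ◇◇¬p is T. ✓
w: ◇p is F, ◇◇¬p is T. ✓

{s, t, u, v, w}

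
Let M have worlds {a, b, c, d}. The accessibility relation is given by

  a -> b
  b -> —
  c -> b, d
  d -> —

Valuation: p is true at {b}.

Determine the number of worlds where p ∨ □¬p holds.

2

a: p is F, □¬p is F. ✗
b: p is T, □¬p is T. ✓
c: p is F, □¬p is F. ✗
d: p is F, □¬p is T. ✓
Satisfying worlds: {b, d}.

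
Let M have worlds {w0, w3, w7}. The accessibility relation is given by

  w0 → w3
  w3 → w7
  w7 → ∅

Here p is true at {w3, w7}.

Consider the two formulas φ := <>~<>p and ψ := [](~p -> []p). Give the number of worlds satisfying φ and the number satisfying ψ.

For <>~<>p:
w0: successors {w3}; ~<>p there: w3:F. ✗
w3: successors {w7}; ~<>p there: w7:T. ✓
w7: no successors, so <>~<>p fails. ✗
— 1 world.
For [](~p -> []p):
w0: successors {w3}; ~p -> []p there: w3:T. ✓
w3: successors {w7}; ~p -> []p there: w7:T. ✓
w7: no successors, so [](~p -> []p) holds vacuously. ✓
— 3 worlds.

1 and 3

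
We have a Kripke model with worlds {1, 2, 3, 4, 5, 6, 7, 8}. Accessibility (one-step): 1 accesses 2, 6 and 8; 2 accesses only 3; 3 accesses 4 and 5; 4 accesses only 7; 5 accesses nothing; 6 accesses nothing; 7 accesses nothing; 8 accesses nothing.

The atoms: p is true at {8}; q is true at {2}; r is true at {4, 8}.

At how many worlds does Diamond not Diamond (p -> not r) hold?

1: successors {2, 6, 8}; not Diamond (p -> not r) there: 2:F, 6:T, 8:T. ✓
2: successors {3}; not Diamond (p -> not r) there: 3:F. ✗
3: successors {4, 5}; not Diamond (p -> not r) there: 4:F, 5:T. ✓
4: successors {7}; not Diamond (p -> not r) there: 7:T. ✓
5: no successors, so Diamond not Diamond (p -> not r) fails. ✗
6: no successors, so Diamond not Diamond (p -> not r) fails. ✗
7: no successors, so Diamond not Diamond (p -> not r) fails. ✗
8: no successors, so Diamond not Diamond (p -> not r) fails. ✗
Satisfying worlds: {1, 3, 4}.

3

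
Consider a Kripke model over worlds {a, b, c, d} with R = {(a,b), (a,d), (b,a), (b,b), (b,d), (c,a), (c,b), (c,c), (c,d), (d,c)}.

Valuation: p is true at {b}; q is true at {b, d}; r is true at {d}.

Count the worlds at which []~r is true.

1

a: successors {b, d}; ~r there: b:T, d:F. ✗
b: successors {a, b, d}; ~r there: a:T, b:T, d:F. ✗
c: successors {a, b, c, d}; ~r there: a:T, b:T, c:T, d:F. ✗
d: successors {c}; ~r there: c:T. ✓
Satisfying worlds: {d}.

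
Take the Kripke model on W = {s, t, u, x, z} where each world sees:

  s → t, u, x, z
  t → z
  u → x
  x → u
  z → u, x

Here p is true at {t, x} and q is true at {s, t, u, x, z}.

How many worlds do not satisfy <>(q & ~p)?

s: successors {t, u, x, z}; q & ~p there: t:F, u:T, x:F, z:T. ✓
t: successors {z}; q & ~p there: z:T. ✓
u: successors {x}; q & ~p there: x:F. ✗
x: successors {u}; q & ~p there: u:T. ✓
z: successors {u, x}; q & ~p there: u:T, x:F. ✓
Satisfying worlds: {s, t, x, z}.
So <>(q & ~p) fails at the other 1 world.

1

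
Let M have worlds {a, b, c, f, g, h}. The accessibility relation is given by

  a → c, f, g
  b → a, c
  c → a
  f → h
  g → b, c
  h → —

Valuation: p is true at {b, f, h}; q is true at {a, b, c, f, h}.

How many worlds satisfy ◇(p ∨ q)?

a: successors {c, f, g}; p ∨ q there: c:T, f:T, g:F. ✓
b: successors {a, c}; p ∨ q there: a:T, c:T. ✓
c: successors {a}; p ∨ q there: a:T. ✓
f: successors {h}; p ∨ q there: h:T. ✓
g: successors {b, c}; p ∨ q there: b:T, c:T. ✓
h: no successors, so ◇(p ∨ q) fails. ✗
Satisfying worlds: {a, b, c, f, g}.

5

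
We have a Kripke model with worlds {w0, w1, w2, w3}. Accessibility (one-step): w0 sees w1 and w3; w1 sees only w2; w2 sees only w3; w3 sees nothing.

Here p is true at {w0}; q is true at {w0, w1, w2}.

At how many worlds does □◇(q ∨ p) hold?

w0: successors {w1, w3}; ◇(q ∨ p) there: w1:T, w3:F. ✗
w1: successors {w2}; ◇(q ∨ p) there: w2:F. ✗
w2: successors {w3}; ◇(q ∨ p) there: w3:F. ✗
w3: no successors, so □◇(q ∨ p) holds vacuously. ✓
Satisfying worlds: {w3}.

1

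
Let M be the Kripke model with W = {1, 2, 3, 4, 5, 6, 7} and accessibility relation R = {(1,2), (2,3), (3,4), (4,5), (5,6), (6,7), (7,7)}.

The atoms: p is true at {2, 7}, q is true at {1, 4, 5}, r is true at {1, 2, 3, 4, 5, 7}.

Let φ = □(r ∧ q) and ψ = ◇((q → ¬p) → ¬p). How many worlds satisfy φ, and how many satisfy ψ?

2 and 4

For □(r ∧ q):
1: successors {2}; r ∧ q there: 2:F. ✗
2: successors {3}; r ∧ q there: 3:F. ✗
3: successors {4}; r ∧ q there: 4:T. ✓
4: successors {5}; r ∧ q there: 5:T. ✓
5: successors {6}; r ∧ q there: 6:F. ✗
6: successors {7}; r ∧ q there: 7:F. ✗
7: successors {7}; r ∧ q there: 7:F. ✗
— 2 worlds.
For ◇((q → ¬p) → ¬p):
1: successors {2}; (q → ¬p) → ¬p there: 2:F. ✗
2: successors {3}; (q → ¬p) → ¬p there: 3:T. ✓
3: successors {4}; (q → ¬p) → ¬p there: 4:T. ✓
4: successors {5}; (q → ¬p) → ¬p there: 5:T. ✓
5: successors {6}; (q → ¬p) → ¬p there: 6:T. ✓
6: successors {7}; (q → ¬p) → ¬p there: 7:F. ✗
7: successors {7}; (q → ¬p) → ¬p there: 7:F. ✗
— 4 worlds.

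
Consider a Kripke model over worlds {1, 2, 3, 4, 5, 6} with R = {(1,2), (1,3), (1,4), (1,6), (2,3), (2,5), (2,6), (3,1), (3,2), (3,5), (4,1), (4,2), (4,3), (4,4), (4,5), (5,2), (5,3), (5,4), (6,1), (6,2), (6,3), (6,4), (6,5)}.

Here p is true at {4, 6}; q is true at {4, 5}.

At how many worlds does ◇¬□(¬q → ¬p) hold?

5

1: successors {2, 3, 4, 6}; ¬□(¬q → ¬p) there: 2:T, 3:F, 4:F, 6:F. ✓
2: successors {3, 5, 6}; ¬□(¬q → ¬p) there: 3:F, 5:F, 6:F. ✗
3: successors {1, 2, 5}; ¬□(¬q → ¬p) there: 1:T, 2:T, 5:F. ✓
4: successors {1, 2, 3, 4, 5}; ¬□(¬q → ¬p) there: 1:T, 2:T, 3:F, 4:F, 5:F. ✓
5: successors {2, 3, 4}; ¬□(¬q → ¬p) there: 2:T, 3:F, 4:F. ✓
6: successors {1, 2, 3, 4, 5}; ¬□(¬q → ¬p) there: 1:T, 2:T, 3:F, 4:F, 5:F. ✓
Satisfying worlds: {1, 3, 4, 5, 6}.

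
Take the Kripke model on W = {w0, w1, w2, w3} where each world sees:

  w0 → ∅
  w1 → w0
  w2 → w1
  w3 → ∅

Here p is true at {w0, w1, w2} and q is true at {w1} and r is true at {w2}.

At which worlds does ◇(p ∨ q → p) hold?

w0: no successors, so ◇(p ∨ q → p) fails. ✗
w1: successors {w0}; p ∨ q → p there: w0:T. ✓
w2: successors {w1}; p ∨ q → p there: w1:T. ✓
w3: no successors, so ◇(p ∨ q → p) fails. ✗

{w1, w2}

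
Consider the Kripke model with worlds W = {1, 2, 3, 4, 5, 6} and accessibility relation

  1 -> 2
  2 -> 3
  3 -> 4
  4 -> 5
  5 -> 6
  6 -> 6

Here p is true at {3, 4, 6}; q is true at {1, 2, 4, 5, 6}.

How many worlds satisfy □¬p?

1: successors {2}; ¬p there: 2:T. ✓
2: successors {3}; ¬p there: 3:F. ✗
3: successors {4}; ¬p there: 4:F. ✗
4: successors {5}; ¬p there: 5:T. ✓
5: successors {6}; ¬p there: 6:F. ✗
6: successors {6}; ¬p there: 6:F. ✗
Satisfying worlds: {1, 4}.

2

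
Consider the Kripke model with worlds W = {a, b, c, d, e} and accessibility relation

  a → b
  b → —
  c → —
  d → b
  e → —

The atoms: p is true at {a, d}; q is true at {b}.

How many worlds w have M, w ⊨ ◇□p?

2

a: successors {b}; □p there: b:T. ✓
b: no successors, so ◇□p fails. ✗
c: no successors, so ◇□p fails. ✗
d: successors {b}; □p there: b:T. ✓
e: no successors, so ◇□p fails. ✗
Satisfying worlds: {a, d}.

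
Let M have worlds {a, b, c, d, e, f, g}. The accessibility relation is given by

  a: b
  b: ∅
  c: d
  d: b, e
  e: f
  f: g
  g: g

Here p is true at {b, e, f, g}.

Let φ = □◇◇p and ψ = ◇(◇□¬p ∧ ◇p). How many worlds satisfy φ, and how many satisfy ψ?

5 and 1

For □◇◇p:
a: successors {b}; ◇◇p there: b:F. ✗
b: no successors, so □◇◇p holds vacuously. ✓
c: successors {d}; ◇◇p there: d:T. ✓
d: successors {b, e}; ◇◇p there: b:F, e:T. ✗
e: successors {f}; ◇◇p there: f:T. ✓
f: successors {g}; ◇◇p there: g:T. ✓
g: successors {g}; ◇◇p there: g:T. ✓
— 5 worlds.
For ◇(◇□¬p ∧ ◇p):
a: successors {b}; ◇□¬p ∧ ◇p there: b:F. ✗
b: no successors, so ◇(◇□¬p ∧ ◇p) fails. ✗
c: successors {d}; ◇□¬p ∧ ◇p there: d:T. ✓
d: successors {b, e}; ◇□¬p ∧ ◇p there: b:F, e:F. ✗
e: successors {f}; ◇□¬p ∧ ◇p there: f:F. ✗
f: successors {g}; ◇□¬p ∧ ◇p there: g:F. ✗
g: successors {g}; ◇□¬p ∧ ◇p there: g:F. ✗
— 1 world.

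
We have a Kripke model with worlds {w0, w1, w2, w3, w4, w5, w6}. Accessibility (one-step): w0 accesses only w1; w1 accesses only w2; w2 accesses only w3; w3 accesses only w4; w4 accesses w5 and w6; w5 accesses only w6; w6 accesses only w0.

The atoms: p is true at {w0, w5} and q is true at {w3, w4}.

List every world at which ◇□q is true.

{w1, w2}

w0: successors {w1}; □q there: w1:F. ✗
w1: successors {w2}; □q there: w2:T. ✓
w2: successors {w3}; □q there: w3:T. ✓
w3: successors {w4}; □q there: w4:F. ✗
w4: successors {w5, w6}; □q there: w5:F, w6:F. ✗
w5: successors {w6}; □q there: w6:F. ✗
w6: successors {w0}; □q there: w0:F. ✗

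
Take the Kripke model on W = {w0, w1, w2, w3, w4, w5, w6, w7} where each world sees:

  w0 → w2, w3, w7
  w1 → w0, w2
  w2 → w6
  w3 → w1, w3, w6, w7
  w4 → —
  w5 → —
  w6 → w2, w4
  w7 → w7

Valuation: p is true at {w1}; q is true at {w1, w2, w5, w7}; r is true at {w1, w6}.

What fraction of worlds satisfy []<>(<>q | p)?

w0: successors {w2, w3, w7}; <>(<>q | p) there: w2:T, w3:T, w7:T. ✓
w1: successors {w0, w2}; <>(<>q | p) there: w0:T, w2:T. ✓
w2: successors {w6}; <>(<>q | p) there: w6:F. ✗
w3: successors {w1, w3, w6, w7}; <>(<>q | p) there: w1:T, w3:T, w6:F, w7:T. ✗
w4: no successors, so []<>(<>q | p) holds vacuously. ✓
w5: no successors, so []<>(<>q | p) holds vacuously. ✓
w6: successors {w2, w4}; <>(<>q | p) there: w2:T, w4:F. ✗
w7: successors {w7}; <>(<>q | p) there: w7:T. ✓
That's 5 of 8 worlds, so 5/8.

5/8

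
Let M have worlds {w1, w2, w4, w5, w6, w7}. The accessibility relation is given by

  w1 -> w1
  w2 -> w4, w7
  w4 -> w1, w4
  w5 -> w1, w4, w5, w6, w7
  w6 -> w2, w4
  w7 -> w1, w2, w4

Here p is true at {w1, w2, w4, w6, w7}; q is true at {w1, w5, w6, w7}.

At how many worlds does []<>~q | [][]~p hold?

2

w1: []<>~q is F, [][]~p is F. ✗
w2: []<>~q is T, [][]~p is F. ✓
w4: []<>~q is F, [][]~p is F. ✗
w5: []<>~q is F, [][]~p is F. ✗
w6: []<>~q is T, [][]~p is F. ✓
w7: []<>~q is F, [][]~p is F. ✗
Satisfying worlds: {w2, w6}.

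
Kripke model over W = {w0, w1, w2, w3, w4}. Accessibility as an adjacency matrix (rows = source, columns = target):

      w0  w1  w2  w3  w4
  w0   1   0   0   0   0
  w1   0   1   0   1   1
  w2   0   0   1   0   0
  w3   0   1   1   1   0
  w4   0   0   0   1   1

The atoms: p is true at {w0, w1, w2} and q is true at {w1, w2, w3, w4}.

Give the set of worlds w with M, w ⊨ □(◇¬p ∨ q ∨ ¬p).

{w1, w2, w3, w4}

w0: successors {w0}; ◇¬p ∨ q ∨ ¬p there: w0:F. ✗
w1: successors {w1, w3, w4}; ◇¬p ∨ q ∨ ¬p there: w1:T, w3:T, w4:T. ✓
w2: successors {w2}; ◇¬p ∨ q ∨ ¬p there: w2:T. ✓
w3: successors {w1, w2, w3}; ◇¬p ∨ q ∨ ¬p there: w1:T, w2:T, w3:T. ✓
w4: successors {w3, w4}; ◇¬p ∨ q ∨ ¬p there: w3:T, w4:T. ✓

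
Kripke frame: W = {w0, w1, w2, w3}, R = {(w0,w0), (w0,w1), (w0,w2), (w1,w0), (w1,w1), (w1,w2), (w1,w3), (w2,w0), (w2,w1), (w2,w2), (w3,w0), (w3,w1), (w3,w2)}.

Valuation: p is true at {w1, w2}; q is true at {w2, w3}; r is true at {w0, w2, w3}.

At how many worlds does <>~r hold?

w0: successors {w0, w1, w2}; ~r there: w0:F, w1:T, w2:F. ✓
w1: successors {w0, w1, w2, w3}; ~r there: w0:F, w1:T, w2:F, w3:F. ✓
w2: successors {w0, w1, w2}; ~r there: w0:F, w1:T, w2:F. ✓
w3: successors {w0, w1, w2}; ~r there: w0:F, w1:T, w2:F. ✓
Satisfying worlds: {w0, w1, w2, w3}.

4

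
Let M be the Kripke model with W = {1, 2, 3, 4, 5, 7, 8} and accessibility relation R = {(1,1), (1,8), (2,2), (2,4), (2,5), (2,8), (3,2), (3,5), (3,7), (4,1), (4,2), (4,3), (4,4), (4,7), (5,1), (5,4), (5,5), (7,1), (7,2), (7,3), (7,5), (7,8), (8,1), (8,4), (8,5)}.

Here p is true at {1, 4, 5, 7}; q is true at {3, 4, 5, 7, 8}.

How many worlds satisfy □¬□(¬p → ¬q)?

0

1: successors {1, 8}; ¬□(¬p → ¬q) there: 1:T, 8:F. ✗
2: successors {2, 4, 5, 8}; ¬□(¬p → ¬q) there: 2:T, 4:T, 5:F, 8:F. ✗
3: successors {2, 5, 7}; ¬□(¬p → ¬q) there: 2:T, 5:F, 7:T. ✗
4: successors {1, 2, 3, 4, 7}; ¬□(¬p → ¬q) there: 1:T, 2:T, 3:F, 4:T, 7:T. ✗
5: successors {1, 4, 5}; ¬□(¬p → ¬q) there: 1:T, 4:T, 5:F. ✗
7: successors {1, 2, 3, 5, 8}; ¬□(¬p → ¬q) there: 1:T, 2:T, 3:F, 5:F, 8:F. ✗
8: successors {1, 4, 5}; ¬□(¬p → ¬q) there: 1:T, 4:T, 5:F. ✗
Satisfying worlds: ∅.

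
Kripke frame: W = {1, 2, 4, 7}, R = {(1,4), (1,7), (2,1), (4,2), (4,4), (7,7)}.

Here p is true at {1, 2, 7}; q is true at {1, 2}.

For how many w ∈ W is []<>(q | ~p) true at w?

1: successors {4, 7}; <>(q | ~p) there: 4:T, 7:F. ✗
2: successors {1}; <>(q | ~p) there: 1:T. ✓
4: successors {2, 4}; <>(q | ~p) there: 2:T, 4:T. ✓
7: successors {7}; <>(q | ~p) there: 7:F. ✗
Satisfying worlds: {2, 4}.

2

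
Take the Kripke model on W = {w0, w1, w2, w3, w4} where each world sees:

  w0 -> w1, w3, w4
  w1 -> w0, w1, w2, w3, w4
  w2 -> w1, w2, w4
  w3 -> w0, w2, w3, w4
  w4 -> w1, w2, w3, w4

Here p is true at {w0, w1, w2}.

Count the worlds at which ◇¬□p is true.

5

w0: successors {w1, w3, w4}; ¬□p there: w1:T, w3:T, w4:T. ✓
w1: successors {w0, w1, w2, w3, w4}; ¬□p there: w0:T, w1:T, w2:T, w3:T, w4:T. ✓
w2: successors {w1, w2, w4}; ¬□p there: w1:T, w2:T, w4:T. ✓
w3: successors {w0, w2, w3, w4}; ¬□p there: w0:T, w2:T, w3:T, w4:T. ✓
w4: successors {w1, w2, w3, w4}; ¬□p there: w1:T, w2:T, w3:T, w4:T. ✓
Satisfying worlds: {w0, w1, w2, w3, w4}.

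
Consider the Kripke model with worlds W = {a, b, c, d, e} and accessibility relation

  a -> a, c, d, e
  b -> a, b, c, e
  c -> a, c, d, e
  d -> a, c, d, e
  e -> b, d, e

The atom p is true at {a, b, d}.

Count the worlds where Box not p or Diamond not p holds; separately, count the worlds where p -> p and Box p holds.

5 and 2

For Box not p or Diamond not p:
a: Box not p is F, Diamond not p is T. ✓
b: Box not p is F, Diamond not p is T. ✓
c: Box not p is F, Diamond not p is T. ✓
d: Box not p is F, Diamond not p is T. ✓
e: Box not p is F, Diamond not p is T. ✓
— 5 worlds.
For p -> p and Box p:
a: p is T, p and Box p is F. ✗
b: p is T, p and Box p is F. ✗
c: p is F, p and Box p is F. ✓
d: p is T, p and Box p is F. ✗
e: p is F, p and Box p is F. ✓
— 2 worlds.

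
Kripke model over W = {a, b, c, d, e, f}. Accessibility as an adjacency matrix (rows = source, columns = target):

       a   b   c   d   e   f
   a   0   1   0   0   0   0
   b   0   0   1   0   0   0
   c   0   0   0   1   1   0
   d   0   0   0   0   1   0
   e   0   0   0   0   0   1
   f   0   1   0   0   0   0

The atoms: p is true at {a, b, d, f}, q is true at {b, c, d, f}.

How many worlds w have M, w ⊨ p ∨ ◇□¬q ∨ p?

5

a: p ∨ ◇□¬q is T, p is T. ✓
b: p ∨ ◇□¬q is T, p is T. ✓
c: p ∨ ◇□¬q is T, p is F. ✓
d: p ∨ ◇□¬q is T, p is T. ✓
e: p ∨ ◇□¬q is F, p is F. ✗
f: p ∨ ◇□¬q is T, p is T. ✓
Satisfying worlds: {a, b, c, d, f}.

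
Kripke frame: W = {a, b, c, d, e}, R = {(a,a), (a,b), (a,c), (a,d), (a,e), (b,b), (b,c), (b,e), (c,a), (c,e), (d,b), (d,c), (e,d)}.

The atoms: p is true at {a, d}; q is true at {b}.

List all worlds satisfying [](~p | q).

{b, d}

a: successors {a, b, c, d, e}; ~p | q there: a:F, b:T, c:T, d:F, e:T. ✗
b: successors {b, c, e}; ~p | q there: b:T, c:T, e:T. ✓
c: successors {a, e}; ~p | q there: a:F, e:T. ✗
d: successors {b, c}; ~p | q there: b:T, c:T. ✓
e: successors {d}; ~p | q there: d:F. ✗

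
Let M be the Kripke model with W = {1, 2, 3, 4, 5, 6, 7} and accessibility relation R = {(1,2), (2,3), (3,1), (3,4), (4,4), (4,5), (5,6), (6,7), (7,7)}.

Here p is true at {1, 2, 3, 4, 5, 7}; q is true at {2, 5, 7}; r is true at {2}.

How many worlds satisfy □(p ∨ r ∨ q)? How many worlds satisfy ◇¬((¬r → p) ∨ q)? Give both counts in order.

For □(p ∨ r ∨ q):
1: successors {2}; p ∨ r ∨ q there: 2:T. ✓
2: successors {3}; p ∨ r ∨ q there: 3:T. ✓
3: successors {1, 4}; p ∨ r ∨ q there: 1:T, 4:T. ✓
4: successors {4, 5}; p ∨ r ∨ q there: 4:T, 5:T. ✓
5: successors {6}; p ∨ r ∨ q there: 6:F. ✗
6: successors {7}; p ∨ r ∨ q there: 7:T. ✓
7: successors {7}; p ∨ r ∨ q there: 7:T. ✓
— 6 worlds.
For ◇¬((¬r → p) ∨ q):
1: successors {2}; ¬((¬r → p) ∨ q) there: 2:F. ✗
2: successors {3}; ¬((¬r → p) ∨ q) there: 3:F. ✗
3: successors {1, 4}; ¬((¬r → p) ∨ q) there: 1:F, 4:F. ✗
4: successors {4, 5}; ¬((¬r → p) ∨ q) there: 4:F, 5:F. ✗
5: successors {6}; ¬((¬r → p) ∨ q) there: 6:T. ✓
6: successors {7}; ¬((¬r → p) ∨ q) there: 7:F. ✗
7: successors {7}; ¬((¬r → p) ∨ q) there: 7:F. ✗
— 1 world.

6 and 1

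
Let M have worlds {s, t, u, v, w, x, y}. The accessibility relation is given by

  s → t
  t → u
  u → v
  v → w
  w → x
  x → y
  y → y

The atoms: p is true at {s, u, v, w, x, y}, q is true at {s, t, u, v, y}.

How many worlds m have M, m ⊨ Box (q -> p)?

s: successors {t}; q -> p there: t:F. ✗
t: successors {u}; q -> p there: u:T. ✓
u: successors {v}; q -> p there: v:T. ✓
v: successors {w}; q -> p there: w:T. ✓
w: successors {x}; q -> p there: x:T. ✓
x: successors {y}; q -> p there: y:T. ✓
y: successors {y}; q -> p there: y:T. ✓
Satisfying worlds: {t, u, v, w, x, y}.

6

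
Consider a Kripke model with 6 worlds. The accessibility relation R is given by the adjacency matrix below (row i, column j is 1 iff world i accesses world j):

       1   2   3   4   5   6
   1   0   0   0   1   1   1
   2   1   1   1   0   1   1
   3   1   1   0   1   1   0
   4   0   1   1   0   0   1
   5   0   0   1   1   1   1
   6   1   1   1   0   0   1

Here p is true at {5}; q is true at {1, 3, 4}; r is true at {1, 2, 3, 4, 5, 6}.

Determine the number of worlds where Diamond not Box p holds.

1: successors {4, 5, 6}; not Box p there: 4:T, 5:T, 6:T. ✓
2: successors {1, 2, 3, 5, 6}; not Box p there: 1:T, 2:T, 3:T, 5:T, 6:T. ✓
3: successors {1, 2, 4, 5}; not Box p there: 1:T, 2:T, 4:T, 5:T. ✓
4: successors {2, 3, 6}; not Box p there: 2:T, 3:T, 6:T. ✓
5: successors {3, 4, 5, 6}; not Box p there: 3:T, 4:T, 5:T, 6:T. ✓
6: successors {1, 2, 3, 6}; not Box p there: 1:T, 2:T, 3:T, 6:T. ✓
Satisfying worlds: {1, 2, 3, 4, 5, 6}.

6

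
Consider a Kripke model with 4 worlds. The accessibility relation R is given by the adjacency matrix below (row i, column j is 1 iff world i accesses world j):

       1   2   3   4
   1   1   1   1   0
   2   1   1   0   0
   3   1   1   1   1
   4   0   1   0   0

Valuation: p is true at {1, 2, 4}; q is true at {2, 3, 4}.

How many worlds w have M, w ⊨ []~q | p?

1: []~q is F, p is T. ✓
2: []~q is F, p is T. ✓
3: []~q is F, p is F. ✗
4: []~q is F, p is T. ✓
Satisfying worlds: {1, 2, 4}.

3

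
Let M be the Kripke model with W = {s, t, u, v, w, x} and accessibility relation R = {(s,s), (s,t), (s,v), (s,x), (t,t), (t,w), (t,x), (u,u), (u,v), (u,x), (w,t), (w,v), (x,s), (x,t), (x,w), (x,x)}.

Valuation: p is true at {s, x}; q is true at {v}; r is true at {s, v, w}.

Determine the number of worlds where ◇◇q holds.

s: successors {s, t, v, x}; ◇q there: s:T, t:F, v:F, x:F. ✓
t: successors {t, w, x}; ◇q there: t:F, w:T, x:F. ✓
u: successors {u, v, x}; ◇q there: u:T, v:F, x:F. ✓
v: no successors, so ◇◇q fails. ✗
w: successors {t, v}; ◇q there: t:F, v:F. ✗
x: successors {s, t, w, x}; ◇q there: s:T, t:F, w:T, x:F. ✓
Satisfying worlds: {s, t, u, x}.

4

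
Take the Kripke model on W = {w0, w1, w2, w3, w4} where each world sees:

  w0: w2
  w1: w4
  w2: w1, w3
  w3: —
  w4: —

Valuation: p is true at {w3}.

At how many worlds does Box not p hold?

w0: successors {w2}; not p there: w2:T. ✓
w1: successors {w4}; not p there: w4:T. ✓
w2: successors {w1, w3}; not p there: w1:T, w3:F. ✗
w3: no successors, so Box not p holds vacuously. ✓
w4: no successors, so Box not p holds vacuously. ✓
Satisfying worlds: {w0, w1, w3, w4}.

4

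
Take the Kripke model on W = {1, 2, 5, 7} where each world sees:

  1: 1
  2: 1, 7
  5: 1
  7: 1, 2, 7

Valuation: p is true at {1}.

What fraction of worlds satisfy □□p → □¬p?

1: □□p is T, □¬p is F. ✗
2: □□p is F, □¬p is F. ✓
5: □□p is T, □¬p is F. ✗
7: □□p is F, □¬p is F. ✓
That's 2 of 4 worlds, so 2/4 = 1/2.

1/2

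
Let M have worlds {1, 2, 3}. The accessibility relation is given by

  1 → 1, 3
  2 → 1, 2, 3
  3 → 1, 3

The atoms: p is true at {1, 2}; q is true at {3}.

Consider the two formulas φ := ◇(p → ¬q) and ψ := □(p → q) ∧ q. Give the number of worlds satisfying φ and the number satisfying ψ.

3 and 0

For ◇(p → ¬q):
1: successors {1, 3}; p → ¬q there: 1:T, 3:T. ✓
2: successors {1, 2, 3}; p → ¬q there: 1:T, 2:T, 3:T. ✓
3: successors {1, 3}; p → ¬q there: 1:T, 3:T. ✓
— 3 worlds.
For □(p → q) ∧ q:
1: □(p → q) is F, q is F. ✗
2: □(p → q) is F, q is F. ✗
3: □(p → q) is F, q is T. ✗
— 0 worlds.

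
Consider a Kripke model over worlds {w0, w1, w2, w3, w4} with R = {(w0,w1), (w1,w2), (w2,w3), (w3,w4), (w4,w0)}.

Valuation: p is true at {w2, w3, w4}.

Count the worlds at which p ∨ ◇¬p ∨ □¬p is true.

w0: p ∨ ◇¬p is T, □¬p is T. ✓
w1: p ∨ ◇¬p is F, □¬p is F. ✗
w2: p ∨ ◇¬p is T, □¬p is F. ✓
w3: p ∨ ◇¬p is T, □¬p is F. ✓
w4: p ∨ ◇¬p is T, □¬p is T. ✓
Satisfying worlds: {w0, w2, w3, w4}.

4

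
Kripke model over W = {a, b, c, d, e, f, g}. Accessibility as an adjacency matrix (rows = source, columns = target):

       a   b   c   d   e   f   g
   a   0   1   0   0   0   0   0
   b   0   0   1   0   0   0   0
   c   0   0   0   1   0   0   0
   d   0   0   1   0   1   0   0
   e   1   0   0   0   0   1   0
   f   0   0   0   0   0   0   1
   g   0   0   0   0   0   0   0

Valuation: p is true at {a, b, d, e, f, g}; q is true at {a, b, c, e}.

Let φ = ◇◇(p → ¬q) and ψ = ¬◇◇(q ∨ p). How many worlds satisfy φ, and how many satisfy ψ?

5 and 2

For ◇◇(p → ¬q):
a: successors {b}; ◇(p → ¬q) there: b:T. ✓
b: successors {c}; ◇(p → ¬q) there: c:T. ✓
c: successors {d}; ◇(p → ¬q) there: d:T. ✓
d: successors {c, e}; ◇(p → ¬q) there: c:T, e:T. ✓
e: successors {a, f}; ◇(p → ¬q) there: a:F, f:T. ✓
f: successors {g}; ◇(p → ¬q) there: g:F. ✗
g: no successors, so ◇◇(p → ¬q) fails. ✗
— 5 worlds.
For ¬◇◇(q ∨ p):
a: ◇◇(q ∨ p) is T. ✗
b: ◇◇(q ∨ p) is T. ✗
c: ◇◇(q ∨ p) is T. ✗
d: ◇◇(q ∨ p) is T. ✗
e: ◇◇(q ∨ p) is T. ✗
f: ◇◇(q ∨ p) is F. ✓
g: ◇◇(q ∨ p) is F. ✓
— 2 worlds.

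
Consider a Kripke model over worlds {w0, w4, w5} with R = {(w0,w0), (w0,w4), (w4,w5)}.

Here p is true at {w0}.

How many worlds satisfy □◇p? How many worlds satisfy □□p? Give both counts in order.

For □◇p:
w0: successors {w0, w4}; ◇p there: w0:T, w4:F. ✗
w4: successors {w5}; ◇p there: w5:F. ✗
w5: no successors, so □◇p holds vacuously. ✓
— 1 world.
For □□p:
w0: successors {w0, w4}; □p there: w0:F, w4:F. ✗
w4: successors {w5}; □p there: w5:T. ✓
w5: no successors, so □□p holds vacuously. ✓
— 2 worlds.

1 and 2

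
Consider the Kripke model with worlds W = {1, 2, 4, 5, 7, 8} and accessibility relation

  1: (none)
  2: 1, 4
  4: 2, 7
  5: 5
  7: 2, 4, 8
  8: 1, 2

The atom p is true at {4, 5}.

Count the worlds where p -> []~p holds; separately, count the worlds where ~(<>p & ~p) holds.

5 and 4

For p -> []~p:
1: p is F, []~p is T. ✓
2: p is F, []~p is F. ✓
4: p is T, []~p is T. ✓
5: p is T, []~p is F. ✗
7: p is F, []~p is F. ✓
8: p is F, []~p is T. ✓
— 5 worlds.
For ~(<>p & ~p):
1: <>p & ~p is F. ✓
2: <>p & ~p is T. ✗
4: <>p & ~p is F. ✓
5: <>p & ~p is F. ✓
7: <>p & ~p is T. ✗
8: <>p & ~p is F. ✓
— 4 worlds.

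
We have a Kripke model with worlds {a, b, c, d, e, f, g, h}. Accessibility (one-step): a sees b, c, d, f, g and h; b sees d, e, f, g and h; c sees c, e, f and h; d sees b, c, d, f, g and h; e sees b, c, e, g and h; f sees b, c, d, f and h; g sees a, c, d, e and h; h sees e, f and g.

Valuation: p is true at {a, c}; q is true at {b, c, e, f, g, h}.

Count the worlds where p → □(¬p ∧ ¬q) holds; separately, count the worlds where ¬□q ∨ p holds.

For p → □(¬p ∧ ¬q):
a: p is T, □(¬p ∧ ¬q) is F. ✗
b: p is F, □(¬p ∧ ¬q) is F. ✓
c: p is T, □(¬p ∧ ¬q) is F. ✗
d: p is F, □(¬p ∧ ¬q) is F. ✓
e: p is F, □(¬p ∧ ¬q) is F. ✓
f: p is F, □(¬p ∧ ¬q) is F. ✓
g: p is F, □(¬p ∧ ¬q) is F. ✓
h: p is F, □(¬p ∧ ¬q) is F. ✓
— 6 worlds.
For ¬□q ∨ p:
a: ¬□q is T, p is T. ✓
b: ¬□q is T, p is F. ✓
c: ¬□q is F, p is T. ✓
d: ¬□q is T, p is F. ✓
e: ¬□q is F, p is F. ✗
f: ¬□q is T, p is F. ✓
g: ¬□q is T, p is F. ✓
h: ¬□q is F, p is F. ✗
— 6 worlds.

6 and 6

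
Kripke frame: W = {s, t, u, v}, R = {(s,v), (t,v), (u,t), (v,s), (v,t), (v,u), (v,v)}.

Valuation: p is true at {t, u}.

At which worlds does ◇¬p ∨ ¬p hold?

s: ◇¬p is T, ¬p is T. ✓
t: ◇¬p is T, ¬p is F. ✓
u: ◇¬p is F, ¬p is F. ✗
v: ◇¬p is T, ¬p is T. ✓

{s, t, v}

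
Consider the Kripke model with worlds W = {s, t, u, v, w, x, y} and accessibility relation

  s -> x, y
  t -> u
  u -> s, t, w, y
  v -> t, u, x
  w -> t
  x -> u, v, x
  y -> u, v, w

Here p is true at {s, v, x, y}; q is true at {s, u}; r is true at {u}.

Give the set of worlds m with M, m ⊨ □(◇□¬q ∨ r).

{t}

s: successors {x, y}; ◇□¬q ∨ r there: x:F, y:T. ✗
t: successors {u}; ◇□¬q ∨ r there: u:T. ✓
u: successors {s, t, w, y}; ◇□¬q ∨ r there: s:F, t:F, w:F, y:T. ✗
v: successors {t, u, x}; ◇□¬q ∨ r there: t:F, u:T, x:F. ✗
w: successors {t}; ◇□¬q ∨ r there: t:F. ✗
x: successors {u, v, x}; ◇□¬q ∨ r there: u:T, v:F, x:F. ✗
y: successors {u, v, w}; ◇□¬q ∨ r there: u:T, v:F, w:F. ✗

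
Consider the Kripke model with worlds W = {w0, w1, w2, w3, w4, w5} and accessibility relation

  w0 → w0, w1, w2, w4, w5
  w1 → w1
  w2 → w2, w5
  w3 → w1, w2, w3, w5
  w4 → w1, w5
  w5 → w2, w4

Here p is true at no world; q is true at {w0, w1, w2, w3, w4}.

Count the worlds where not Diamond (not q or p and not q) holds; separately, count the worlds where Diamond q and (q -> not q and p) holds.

2 and 1

For not Diamond (not q or p and not q):
w0: Diamond (not q or p and not q) is T. ✗
w1: Diamond (not q or p and not q) is F. ✓
w2: Diamond (not q or p and not q) is T. ✗
w3: Diamond (not q or p and not q) is T. ✗
w4: Diamond (not q or p and not q) is T. ✗
w5: Diamond (not q or p and not q) is F. ✓
— 2 worlds.
For Diamond q and (q -> not q and p):
w0: Diamond q is T, q -> not q and p is F. ✗
w1: Diamond q is T, q -> not q and p is F. ✗
w2: Diamond q is T, q -> not q and p is F. ✗
w3: Diamond q is T, q -> not q and p is F. ✗
w4: Diamond q is T, q -> not q and p is F. ✗
w5: Diamond q is T, q -> not q and p is T. ✓
— 1 world.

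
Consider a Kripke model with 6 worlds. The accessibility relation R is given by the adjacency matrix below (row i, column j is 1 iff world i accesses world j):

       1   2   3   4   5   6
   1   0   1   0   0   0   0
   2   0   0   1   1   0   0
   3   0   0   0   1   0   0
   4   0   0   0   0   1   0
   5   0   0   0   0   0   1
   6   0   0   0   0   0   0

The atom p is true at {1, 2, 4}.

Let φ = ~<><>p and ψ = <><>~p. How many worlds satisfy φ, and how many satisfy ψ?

4 and 4

For ~<><>p:
1: <><>p is T. ✗
2: <><>p is T. ✗
3: <><>p is F. ✓
4: <><>p is F. ✓
5: <><>p is F. ✓
6: <><>p is F. ✓
— 4 worlds.
For <><>~p:
1: successors {2}; <>~p there: 2:T. ✓
2: successors {3, 4}; <>~p there: 3:F, 4:T. ✓
3: successors {4}; <>~p there: 4:T. ✓
4: successors {5}; <>~p there: 5:T. ✓
5: successors {6}; <>~p there: 6:F. ✗
6: no successors, so <><>~p fails. ✗
— 4 worlds.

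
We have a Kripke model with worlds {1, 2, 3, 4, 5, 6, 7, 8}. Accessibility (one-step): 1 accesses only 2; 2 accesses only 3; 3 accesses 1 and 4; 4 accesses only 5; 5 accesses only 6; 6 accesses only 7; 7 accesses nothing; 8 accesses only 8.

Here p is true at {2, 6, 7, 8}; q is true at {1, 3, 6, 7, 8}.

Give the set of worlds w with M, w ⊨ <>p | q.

{1, 3, 5, 6, 7, 8}

1: <>p is T, q is T. ✓
2: <>p is F, q is F. ✗
3: <>p is F, q is T. ✓
4: <>p is F, q is F. ✗
5: <>p is T, q is F. ✓
6: <>p is T, q is T. ✓
7: <>p is F, q is T. ✓
8: <>p is T, q is T. ✓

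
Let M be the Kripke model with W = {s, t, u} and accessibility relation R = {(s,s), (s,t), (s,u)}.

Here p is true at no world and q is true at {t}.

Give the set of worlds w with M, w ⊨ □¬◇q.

s: successors {s, t, u}; ¬◇q there: s:F, t:T, u:T. ✗
t: no successors, so □¬◇q holds vacuously. ✓
u: no successors, so □¬◇q holds vacuously. ✓

{t, u}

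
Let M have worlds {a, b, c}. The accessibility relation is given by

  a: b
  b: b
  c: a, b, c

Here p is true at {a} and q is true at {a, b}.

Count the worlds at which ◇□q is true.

3

a: successors {b}; □q there: b:T. ✓
b: successors {b}; □q there: b:T. ✓
c: successors {a, b, c}; □q there: a:T, b:T, c:F. ✓
Satisfying worlds: {a, b, c}.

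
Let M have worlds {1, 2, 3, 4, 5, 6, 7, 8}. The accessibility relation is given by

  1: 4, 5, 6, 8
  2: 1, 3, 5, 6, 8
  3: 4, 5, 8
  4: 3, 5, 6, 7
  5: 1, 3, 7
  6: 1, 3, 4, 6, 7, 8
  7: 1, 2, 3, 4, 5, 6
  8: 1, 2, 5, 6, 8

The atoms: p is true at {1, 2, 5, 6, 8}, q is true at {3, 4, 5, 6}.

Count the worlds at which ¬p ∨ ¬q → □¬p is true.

1: ¬p ∨ ¬q is T, □¬p is F. ✗
2: ¬p ∨ ¬q is T, □¬p is F. ✗
3: ¬p ∨ ¬q is T, □¬p is F. ✗
4: ¬p ∨ ¬q is T, □¬p is F. ✗
5: ¬p ∨ ¬q is F, □¬p is F. ✓
6: ¬p ∨ ¬q is F, □¬p is F. ✓
7: ¬p ∨ ¬q is T, □¬p is F. ✗
8: ¬p ∨ ¬q is T, □¬p is F. ✗
Satisfying worlds: {5, 6}.

2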